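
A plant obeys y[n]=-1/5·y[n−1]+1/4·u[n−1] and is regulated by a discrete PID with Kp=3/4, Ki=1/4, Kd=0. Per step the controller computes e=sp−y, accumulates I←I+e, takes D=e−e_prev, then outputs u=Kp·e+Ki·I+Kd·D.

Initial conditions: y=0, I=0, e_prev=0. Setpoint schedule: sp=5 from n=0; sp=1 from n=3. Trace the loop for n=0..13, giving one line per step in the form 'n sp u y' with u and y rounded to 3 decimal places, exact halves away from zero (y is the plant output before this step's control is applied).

(exact arithmetic carried between steps; '≈' marks a value shown rounded to 6 d.p. or computed from one; I and e_prev carry over from the previous line; the table rounds u and y to 3 d.p., halves away from zero)
n=0: y=0, sp=5, e=sp−y=5; I=5, D=e−e_prev=5; u=3/4·5+1/4·5+0·5=5; next y=-1/5·0+1/4·5=1.25
n=1: y=1.25, sp=5, e=sp−y=3.75; I=8.75, D=e−e_prev=-1.25; u=3/4·3.75+1/4·8.75+0·(-1.25)=5; next y=-1/5·1.25+1/4·5=1
n=2: y=1, sp=5, e=sp−y=4; I=12.75, D=e−e_prev=0.25; u=3/4·4+1/4·12.75+0·0.25=6.1875; next y=-1/5·1+1/4·6.1875=1.346875
n=3: y=1.346875, sp=1, e=sp−y=-0.346875; I=12.403125, D=e−e_prev=-4.346875; u=3/4·(-0.346875)+1/4·12.403125+0·(-4.346875)=2.840625; next y=-1/5·1.346875+1/4·2.840625≈0.440781
n=4: y≈0.440781, sp=1, e=sp−y≈0.559219; I≈12.962344, D=e−e_prev≈0.906094; u=3/4·0.559219+1/4·12.962344+0·0.906094≈3.66; next y=-1/5·0.440781+1/4·3.66≈0.826844
n=5: y≈0.826844, sp=1, e=sp−y≈0.173156; I≈13.1355, D=e−e_prev≈-0.386063; u=3/4·0.173156+1/4·13.1355+0·(-0.386063)≈3.413742; next y=-1/5·0.826844+1/4·3.413742≈0.688067
n=6: y≈0.688067, sp=1, e=sp−y≈0.311933; I≈13.447433, D=e−e_prev≈0.138777; u=3/4·0.311933+1/4·13.447433+0·0.138777≈3.595808; next y=-1/5·0.688067+1/4·3.595808≈0.761339
n=7: y≈0.761339, sp=1, e=sp−y≈0.238661; I≈13.686095, D=e−e_prev≈-0.073272; u=3/4·0.238661+1/4·13.686095+0·(-0.073272)≈3.600520; next y=-1/5·0.761339+1/4·3.600520≈0.747862
n=8: y≈0.747862, sp=1, e=sp−y≈0.252138; I≈13.938232, D=e−e_prev≈0.013477; u=3/4·0.252138+1/4·13.938232+0·0.013477≈3.673661; next y=-1/5·0.747862+1/4·3.673661≈0.768843
n=9: y≈0.768843, sp=1, e=sp−y≈0.231157; I≈14.169389, D=e−e_prev≈-0.020981; u=3/4·0.231157+1/4·14.169389+0·(-0.020981)≈3.715715; next y=-1/5·0.768843+1/4·3.715715≈0.775160
n=10: y≈0.775160, sp=1, e=sp−y≈0.224840; I≈14.394229, D=e−e_prev≈-0.006317; u=3/4·0.224840+1/4·14.394229+0·(-0.006317)≈3.767187; next y=-1/5·0.775160+1/4·3.767187≈0.786765
n=11: y≈0.786765, sp=1, e=sp−y≈0.213235; I≈14.607464, D=e−e_prev≈-0.011605; u=3/4·0.213235+1/4·14.607464+0·(-0.011605)≈3.811793; next y=-1/5·0.786765+1/4·3.811793≈0.795595
n=12: y≈0.795595, sp=1, e=sp−y≈0.204405; I≈14.811869, D=e−e_prev≈-0.008830; u=3/4·0.204405+1/4·14.811869+0·(-0.008830)≈3.856271; next y=-1/5·0.795595+1/4·3.856271≈0.804949
n=13: y≈0.804949, sp=1, e=sp−y≈0.195051; I≈15.006921, D=e−e_prev≈-0.009354; u=3/4·0.195051+1/4·15.006921+0·(-0.009354)≈3.898019; next y=-1/5·0.804949+1/4·3.898019≈0.813515

0 5 5.000 0.000
1 5 5.000 1.250
2 5 6.188 1.000
3 1 2.841 1.347
4 1 3.660 0.441
5 1 3.414 0.827
6 1 3.596 0.688
7 1 3.601 0.761
8 1 3.674 0.748
9 1 3.716 0.769
10 1 3.767 0.775
11 1 3.812 0.787
12 1 3.856 0.796
13 1 3.898 0.805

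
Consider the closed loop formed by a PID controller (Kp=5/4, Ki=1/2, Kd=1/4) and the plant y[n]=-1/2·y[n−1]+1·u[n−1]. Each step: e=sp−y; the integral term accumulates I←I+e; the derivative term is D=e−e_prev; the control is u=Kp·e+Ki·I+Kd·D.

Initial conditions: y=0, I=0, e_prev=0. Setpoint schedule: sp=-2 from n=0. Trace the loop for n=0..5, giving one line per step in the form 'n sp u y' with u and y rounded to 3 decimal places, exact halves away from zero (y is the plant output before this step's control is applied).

0 -2 -4.000 0.000
1 -2 3.500 -4.000
2 -2 -15.500 5.500
3 -2 30.625 -18.250
4 -2 -83.188 39.750
5 -2 196.063 -103.063

(exact arithmetic carried between steps; '≈' marks a value shown rounded to 6 d.p. or computed from one; I and e_prev carry over from the previous line; the table rounds u and y to 3 d.p., halves away from zero)
n=0: y=0, sp=-2, e=sp−y=-2; I=-2, D=e−e_prev=-2; u=5/4·(-2)+1/2·(-2)+1/4·(-2)=-4; next y=-1/2·0+1·(-4)=-4
n=1: y=-4, sp=-2, e=sp−y=2; I=0, D=e−e_prev=4; u=5/4·2+1/2·0+1/4·4=3.5; next y=-1/2·(-4)+1·3.5=5.5
n=2: y=5.5, sp=-2, e=sp−y=-7.5; I=-7.5, D=e−e_prev=-9.5; u=5/4·(-7.5)+1/2·(-7.5)+1/4·(-9.5)=-15.5; next y=-1/2·5.5+1·(-15.5)=-18.25
n=3: y=-18.25, sp=-2, e=sp−y=16.25; I=8.75, D=e−e_prev=23.75; u=5/4·16.25+1/2·8.75+1/4·23.75=30.625; next y=-1/2·(-18.25)+1·30.625=39.75
n=4: y=39.75, sp=-2, e=sp−y=-41.75; I=-33, D=e−e_prev=-58; u=5/4·(-41.75)+1/2·(-33)+1/4·(-58)=-83.1875; next y=-1/2·39.75+1·(-83.1875)=-103.0625
n=5: y=-103.0625, sp=-2, e=sp−y=101.0625; I=68.0625, D=e−e_prev=142.8125; u=5/4·101.0625+1/2·68.0625+1/4·142.8125=196.0625; next y=-1/2·(-103.0625)+1·196.0625=247.59375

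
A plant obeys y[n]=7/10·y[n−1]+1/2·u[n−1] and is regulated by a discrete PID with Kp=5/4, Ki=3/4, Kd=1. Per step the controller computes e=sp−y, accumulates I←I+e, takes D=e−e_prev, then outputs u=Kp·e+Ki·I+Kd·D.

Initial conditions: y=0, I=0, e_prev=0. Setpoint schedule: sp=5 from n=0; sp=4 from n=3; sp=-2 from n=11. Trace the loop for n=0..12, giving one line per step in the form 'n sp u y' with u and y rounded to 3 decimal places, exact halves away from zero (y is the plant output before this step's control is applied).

(exact arithmetic carried between steps; '≈' marks a value shown rounded to 6 d.p. or computed from one; I and e_prev carry over from the previous line; the table rounds u and y to 3 d.p., halves away from zero)
n=0: y=0, sp=5, e=sp−y=5; I=5, D=e−e_prev=5; u=5/4·5+3/4·5+1·5=15; next y=7/10·0+1/2·15=7.5
n=1: y=7.5, sp=5, e=sp−y=-2.5; I=2.5, D=e−e_prev=-7.5; u=5/4·(-2.5)+3/4·2.5+1·(-7.5)=-8.75; next y=7/10·7.5+1/2·(-8.75)=0.875
n=2: y=0.875, sp=5, e=sp−y=4.125; I=6.625, D=e−e_prev=6.625; u=5/4·4.125+3/4·6.625+1·6.625=16.75; next y=7/10·0.875+1/2·16.75=8.9875
n=3: y=8.9875, sp=4, e=sp−y=-4.9875; I=1.6375, D=e−e_prev=-9.1125; u=5/4·(-4.9875)+3/4·1.6375+1·(-9.1125)=-14.11875; next y=7/10·8.9875+1/2·(-14.11875)=-0.768125
n=4: y=-0.768125, sp=4, e=sp−y=4.768125; I=6.405625, D=e−e_prev=9.755625; u=5/4·4.768125+3/4·6.405625+1·9.755625=20.52; next y=7/10·(-0.768125)+1/2·20.52≈9.722313
n=5: y≈9.722313, sp=4, e=sp−y≈-5.722313; I≈0.683313, D=e−e_prev≈-10.490438; u=5/4·(-5.722313)+3/4·0.683313+1·(-10.490438)≈-17.130844; next y=7/10·9.722313+1/2·(-17.130844)≈-1.759803
n=6: y≈-1.759803, sp=4, e=sp−y≈5.759803; I≈6.443116, D=e−e_prev≈11.482116; u=5/4·5.759803+3/4·6.443116+1·11.482116≈23.514206; next y=7/10·(-1.759803)+1/2·23.514206≈10.525241
n=7: y≈10.525241, sp=4, e=sp−y≈-6.525241; I≈-0.082125, D=e−e_prev≈-12.285044; u=5/4·(-6.525241)+3/4·(-0.082125)+1·(-12.285044)≈-20.503189; next y=7/10·10.525241+1/2·(-20.503189)≈-2.883926
n=8: y≈-2.883926, sp=4, e=sp−y≈6.883926; I≈6.801801, D=e−e_prev≈13.409167; u=5/4·6.883926+3/4·6.801801+1·13.409167≈27.115425; next y=7/10·(-2.883926)+1/2·27.115425≈11.538964
n=9: y≈11.538964, sp=4, e=sp−y≈-7.538964; I≈-0.737164, D=e−e_prev≈-14.422890; u=5/4·(-7.538964)+3/4·(-0.737164)+1·(-14.422890)≈-24.399468; next y=7/10·11.538964+1/2·(-24.399468)≈-4.122459
n=10: y≈-4.122459, sp=4, e=sp−y≈8.122459; I≈7.385296, D=e−e_prev≈15.661423; u=5/4·8.122459+3/4·7.385296+1·15.661423≈31.353469; next y=7/10·(-4.122459)+1/2·31.353469≈12.791013
n=11: y≈12.791013, sp=-2, e=sp−y≈-14.791013; I≈-7.405718, D=e−e_prev≈-22.913472; u=5/4·(-14.791013)+3/4·(-7.405718)+1·(-22.913472)≈-46.956527; next y=7/10·12.791013+1/2·(-46.956527)≈-14.524554
n=12: y≈-14.524554, sp=-2, e=sp−y≈12.524554; I≈5.118837, D=e−e_prev≈27.315567; u=5/4·12.524554+3/4·5.118837+1·27.315567≈46.810388; next y=7/10·(-14.524554)+1/2·46.810388≈13.238006

0 5 15.000 0.000
1 5 -8.750 7.500
2 5 16.750 0.875
3 4 -14.119 8.988
4 4 20.520 -0.768
5 4 -17.131 9.722
6 4 23.514 -1.760
7 4 -20.503 10.525
8 4 27.115 -2.884
9 4 -24.399 11.539
10 4 31.353 -4.122
11 -2 -46.957 12.791
12 -2 46.810 -14.525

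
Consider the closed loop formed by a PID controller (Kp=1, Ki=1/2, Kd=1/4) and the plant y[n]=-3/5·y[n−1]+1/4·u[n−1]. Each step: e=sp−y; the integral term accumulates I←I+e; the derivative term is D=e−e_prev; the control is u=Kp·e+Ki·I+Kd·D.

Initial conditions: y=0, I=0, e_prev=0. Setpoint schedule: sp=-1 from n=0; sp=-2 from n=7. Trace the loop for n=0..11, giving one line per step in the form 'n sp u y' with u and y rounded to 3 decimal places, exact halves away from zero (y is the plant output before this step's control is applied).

0 -1 -1.750 0.000
1 -1 -1.234 -0.438
2 -1 -2.310 -0.046
3 -1 -1.808 -0.550
4 -1 -2.907 -0.122
5 -1 -2.309 -0.654
6 -1 -3.435 -0.185
7 -2 -4.491 -0.748
8 -2 -5.136 -0.674
9 -2 -5.421 -0.880
10 -2 -6.124 -0.827
11 -2 -6.335 -1.035

(exact arithmetic carried between steps; '≈' marks a value shown rounded to 6 d.p. or computed from one; I and e_prev carry over from the previous line; the table rounds u and y to 3 d.p., halves away from zero)
n=0: y=0, sp=-1, e=sp−y=-1; I=-1, D=e−e_prev=-1; u=1·(-1)+1/2·(-1)+1/4·(-1)=-1.75; next y=-3/5·0+1/4·(-1.75)=-0.4375
n=1: y=-0.4375, sp=-1, e=sp−y=-0.5625; I=-1.5625, D=e−e_prev=0.4375; u=1·(-0.5625)+1/2·(-1.5625)+1/4·0.4375=-1.234375; next y=-3/5·(-0.4375)+1/4·(-1.234375)≈-0.046094
n=2: y≈-0.046094, sp=-1, e=sp−y≈-0.953906; I≈-2.516406, D=e−e_prev≈-0.391406; u=1·(-0.953906)+1/2·(-2.516406)+1/4·(-0.391406)≈-2.309961; next y=-3/5·(-0.046094)+1/4·(-2.309961)≈-0.549834
n=3: y≈-0.549834, sp=-1, e=sp−y≈-0.450166; I≈-2.966572, D=e−e_prev≈0.503740; u=1·(-0.450166)+1/2·(-2.966572)+1/4·0.503740≈-1.807517; next y=-3/5·(-0.549834)+1/4·(-1.807517)≈-0.121979
n=4: y≈-0.121979, sp=-1, e=sp−y≈-0.878021; I≈-3.844593, D=e−e_prev≈-0.427855; u=1·(-0.878021)+1/2·(-3.844593)+1/4·(-0.427855)≈-2.907282; next y=-3/5·(-0.121979)+1/4·(-2.907282)≈-0.653633
n=5: y≈-0.653633, sp=-1, e=sp−y≈-0.346367; I≈-4.190960, D=e−e_prev≈0.531654; u=1·(-0.346367)+1/2·(-4.190960)+1/4·0.531654≈-2.308934; next y=-3/5·(-0.653633)+1/4·(-2.308934)≈-0.185054
n=6: y≈-0.185054, sp=-1, e=sp−y≈-0.814946; I≈-5.005907, D=e−e_prev≈-0.468580; u=1·(-0.814946)+1/2·(-5.005907)+1/4·(-0.468580)≈-3.435045; next y=-3/5·(-0.185054)+1/4·(-3.435045)≈-0.747729
n=7: y≈-0.747729, sp=-2, e=sp−y≈-1.252271; I≈-6.258178, D=e−e_prev≈-0.437324; u=1·(-1.252271)+1/2·(-6.258178)+1/4·(-0.437324)≈-4.490691; next y=-3/5·(-0.747729)+1/4·(-4.490691)≈-0.674035
n=8: y≈-0.674035, sp=-2, e=sp−y≈-1.325965; I≈-7.584142, D=e−e_prev≈-0.073694; u=1·(-1.325965)+1/2·(-7.584142)+1/4·(-0.073694)≈-5.136459; next y=-3/5·(-0.674035)+1/4·(-5.136459)≈-0.879694
n=9: y≈-0.879694, sp=-2, e=sp−y≈-1.120306; I≈-8.704449, D=e−e_prev≈0.205658; u=1·(-1.120306)+1/2·(-8.704449)+1/4·0.205658≈-5.421116; next y=-3/5·(-0.879694)+1/4·(-5.421116)≈-0.827463
n=10: y≈-0.827463, sp=-2, e=sp−y≈-1.172537; I≈-9.876986, D=e−e_prev≈-0.052231; u=1·(-1.172537)+1/2·(-9.876986)+1/4·(-0.052231)≈-6.124088; next y=-3/5·(-0.827463)+1/4·(-6.124088)≈-1.034544
n=11: y≈-1.034544, sp=-2, e=sp−y≈-0.965456; I≈-10.842442, D=e−e_prev≈0.207081; u=1·(-0.965456)+1/2·(-10.842442)+1/4·0.207081≈-6.334906; next y=-3/5·(-1.034544)+1/4·(-6.334906)≈-0.963000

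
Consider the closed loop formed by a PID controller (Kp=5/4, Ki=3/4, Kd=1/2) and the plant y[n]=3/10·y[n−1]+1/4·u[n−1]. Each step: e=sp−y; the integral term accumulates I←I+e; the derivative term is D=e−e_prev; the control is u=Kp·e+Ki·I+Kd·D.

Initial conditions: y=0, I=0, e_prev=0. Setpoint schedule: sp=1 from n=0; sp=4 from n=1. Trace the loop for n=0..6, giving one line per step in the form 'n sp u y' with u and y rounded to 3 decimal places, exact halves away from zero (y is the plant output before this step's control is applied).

(exact arithmetic carried between steps; '≈' marks a value shown rounded to 6 d.p. or computed from one; I and e_prev carry over from the previous line; the table rounds u and y to 3 d.p., halves away from zero)
n=0: y=0, sp=1, e=sp−y=1; I=1, D=e−e_prev=1; u=5/4·1+3/4·1+1/2·1=2.5; next y=3/10·0+1/4·2.5=0.625
n=1: y=0.625, sp=4, e=sp−y=3.375; I=4.375, D=e−e_prev=2.375; u=5/4·3.375+3/4·4.375+1/2·2.375=8.6875; next y=3/10·0.625+1/4·8.6875=2.359375
n=2: y=2.359375, sp=4, e=sp−y=1.640625; I=6.015625, D=e−e_prev=-1.734375; u=5/4·1.640625+3/4·6.015625+1/2·(-1.734375)≈5.695313; next y=3/10·2.359375+1/4·5.695313≈2.131641
n=3: y≈2.131641, sp=4, e=sp−y≈1.868359; I≈7.883984, D=e−e_prev≈0.227734; u=5/4·1.868359+3/4·7.883984+1/2·0.227734≈8.362305; next y=3/10·2.131641+1/4·8.362305≈2.730068
n=4: y≈2.730068, sp=4, e=sp−y≈1.269932; I≈9.153916, D=e−e_prev≈-0.598428; u=5/4·1.269932+3/4·9.153916+1/2·(-0.598428)≈8.153638; next y=3/10·2.730068+1/4·8.153638≈2.857430
n=5: y≈2.857430, sp=4, e=sp−y≈1.142570; I≈10.296486, D=e−e_prev≈-0.127362; u=5/4·1.142570+3/4·10.296486+1/2·(-0.127362)≈9.086896; next y=3/10·2.857430+1/4·9.086896≈3.128953
n=6: y≈3.128953, sp=4, e=sp−y≈0.871047; I≈11.167533, D=e−e_prev≈-0.271523; u=5/4·0.871047+3/4·11.167533+1/2·(-0.271523)≈9.328697; next y=3/10·3.128953+1/4·9.328697≈3.270860

0 1 2.500 0.000
1 4 8.688 0.625
2 4 5.695 2.359
3 4 8.362 2.132
4 4 8.154 2.730
5 4 9.087 2.857
6 4 9.329 3.129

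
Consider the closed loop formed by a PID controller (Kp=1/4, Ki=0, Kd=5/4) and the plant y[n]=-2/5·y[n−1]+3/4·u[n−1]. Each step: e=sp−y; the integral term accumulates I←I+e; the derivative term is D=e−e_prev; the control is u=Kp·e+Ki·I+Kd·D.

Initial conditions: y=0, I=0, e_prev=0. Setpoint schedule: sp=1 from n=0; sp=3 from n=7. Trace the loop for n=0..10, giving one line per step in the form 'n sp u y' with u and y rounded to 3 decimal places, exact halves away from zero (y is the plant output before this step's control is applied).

0 1 1.500 0.000
1 1 -1.438 1.125
2 1 3.948 -1.528
3 1 -7.019 3.573
4 1 14.756 -6.693
5 1 -28.733 13.744
6 1 58.001 -27.047
7 3 -112.038 54.320
8 3 227.284 -105.756
9 3 -450.594 212.766
10 3 901.285 -423.052

(exact arithmetic carried between steps; '≈' marks a value shown rounded to 6 d.p. or computed from one; I and e_prev carry over from the previous line; the table rounds u and y to 3 d.p., halves away from zero)
n=0: y=0, sp=1, e=sp−y=1; I=1, D=e−e_prev=1; u=1/4·1+0·1+5/4·1=1.5; next y=-2/5·0+3/4·1.5=1.125
n=1: y=1.125, sp=1, e=sp−y=-0.125; I=0.875, D=e−e_prev=-1.125; u=1/4·(-0.125)+0·0.875+5/4·(-1.125)=-1.4375; next y=-2/5·1.125+3/4·(-1.4375)=-1.528125
n=2: y=-1.528125, sp=1, e=sp−y=2.528125; I=3.403125, D=e−e_prev=2.653125; u=1/4·2.528125+0·3.403125+5/4·2.653125≈3.948438; next y=-2/5·(-1.528125)+3/4·3.948438≈3.572578
n=3: y≈3.572578, sp=1, e=sp−y≈-2.572578; I≈0.830547, D=e−e_prev≈-5.100703; u=1/4·(-2.572578)+0·0.830547+5/4·(-5.100703)≈-7.019023; next y=-2/5·3.572578+3/4·(-7.019023)≈-6.693299
n=4: y≈-6.693299, sp=1, e=sp−y≈7.693299; I≈8.523846, D=e−e_prev≈10.265877; u=1/4·7.693299+0·8.523846+5/4·10.265877≈14.755671; next y=-2/5·(-6.693299)+3/4·14.755671≈13.744073
n=5: y≈13.744073, sp=1, e=sp−y≈-12.744073; I≈-4.220227, D=e−e_prev≈-20.437372; u=1/4·(-12.744073)+0·(-4.220227)+5/4·(-20.437372)≈-28.732733; next y=-2/5·13.744073+3/4·(-28.732733)≈-27.047179
n=6: y≈-27.047179, sp=1, e=sp−y≈28.047179; I≈23.826952, D=e−e_prev≈40.791251; u=1/4·28.047179+0·23.826952+5/4·40.791251≈58.000859; next y=-2/5·(-27.047179)+3/4·58.000859≈54.319515
n=7: y≈54.319515, sp=3, e=sp−y≈-51.319515; I≈-27.492564, D=e−e_prev≈-79.366694; u=1/4·(-51.319515)+0·(-27.492564)+5/4·(-79.366694)≈-112.038246; next y=-2/5·54.319515+3/4·(-112.038246)≈-105.756491
n=8: y≈-105.756491, sp=3, e=sp−y≈108.756491; I≈81.263927, D=e−e_prev≈160.076006; u=1/4·108.756491+0·81.263927+5/4·160.076006≈227.284131; next y=-2/5·(-105.756491)+3/4·227.284131≈212.765694
n=9: y≈212.765694, sp=3, e=sp−y≈-209.765694; I≈-128.501767, D=e−e_prev≈-318.522185; u=1/4·(-209.765694)+0·(-128.501767)+5/4·(-318.522185)≈-450.594155; next y=-2/5·212.765694+3/4·(-450.594155)≈-423.051894
n=10: y≈-423.051894, sp=3, e=sp−y≈426.051894; I≈297.550127, D=e−e_prev≈635.817588; u=1/4·426.051894+0·297.550127+5/4·635.817588≈901.284959; next y=-2/5·(-423.051894)+3/4·901.284959≈845.184477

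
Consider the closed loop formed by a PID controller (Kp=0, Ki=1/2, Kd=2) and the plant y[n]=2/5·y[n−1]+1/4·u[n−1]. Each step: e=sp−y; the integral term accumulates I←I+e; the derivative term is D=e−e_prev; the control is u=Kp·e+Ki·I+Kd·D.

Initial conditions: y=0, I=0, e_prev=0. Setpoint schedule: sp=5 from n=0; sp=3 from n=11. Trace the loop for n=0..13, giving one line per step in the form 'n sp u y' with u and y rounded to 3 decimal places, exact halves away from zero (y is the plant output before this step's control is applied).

(exact arithmetic carried between steps; '≈' marks a value shown rounded to 6 d.p. or computed from one; I and e_prev carry over from the previous line; the table rounds u and y to 3 d.p., halves away from zero)
n=0: y=0, sp=5, e=sp−y=5; I=5, D=e−e_prev=5; u=0·5+1/2·5+2·5=12.5; next y=2/5·0+1/4·12.5=3.125
n=1: y=3.125, sp=5, e=sp−y=1.875; I=6.875, D=e−e_prev=-3.125; u=0·1.875+1/2·6.875+2·(-3.125)=-2.8125; next y=2/5·3.125+1/4·(-2.8125)=0.546875
n=2: y=0.546875, sp=5, e=sp−y=4.453125; I=11.328125, D=e−e_prev=2.578125; u=0·4.453125+1/2·11.328125+2·2.578125≈10.820313; next y=2/5·0.546875+1/4·10.820313≈2.923828
n=3: y≈2.923828, sp=5, e=sp−y≈2.076172; I≈13.404297, D=e−e_prev≈-2.376953; u=0·2.076172+1/2·13.404297+2·(-2.376953)≈1.948242; next y=2/5·2.923828+1/4·1.948242≈1.656592
n=4: y≈1.656592, sp=5, e=sp−y≈3.343408; I≈16.747705, D=e−e_prev≈1.267236; u=0·3.343408+1/2·16.747705+2·1.267236≈10.908325; next y=2/5·1.656592+1/4·10.908325≈3.389718
n=5: y≈3.389718, sp=5, e=sp−y≈1.610282; I≈18.357987, D=e−e_prev≈-1.733126; u=0·1.610282+1/2·18.357987+2·(-1.733126)≈5.712741; next y=2/5·3.389718+1/4·5.712741≈2.784072
n=6: y≈2.784072, sp=5, e=sp−y≈2.215928; I≈20.573915, D=e−e_prev≈0.605646; u=0·2.215928+1/2·20.573915+2·0.605646≈11.498248; next y=2/5·2.784072+1/4·11.498248≈3.988191
n=7: y≈3.988191, sp=5, e=sp−y≈1.011809; I≈21.585723, D=e−e_prev≈-1.204119; u=0·1.011809+1/2·21.585723+2·(-1.204119)≈8.384625; next y=2/5·3.988191+1/4·8.384625≈3.691433
n=8: y≈3.691433, sp=5, e=sp−y≈1.308567; I≈22.894291, D=e−e_prev≈0.296759; u=0·1.308567+1/2·22.894291+2·0.296759≈12.040662; next y=2/5·3.691433+1/4·12.040662≈4.486739
n=9: y≈4.486739, sp=5, e=sp−y≈0.513261; I≈23.407552, D=e−e_prev≈-0.795306; u=0·0.513261+1/2·23.407552+2·(-0.795306)≈10.113164; next y=2/5·4.486739+1/4·10.113164≈4.322986
n=10: y≈4.322986, sp=5, e=sp−y≈0.677014; I≈24.084566, D=e−e_prev≈0.163752; u=0·0.677014+1/2·24.084566+2·0.163752≈12.369787; next y=2/5·4.322986+1/4·12.369787≈4.821641
n=11: y≈4.821641, sp=3, e=sp−y≈-1.821641; I≈22.262924, D=e−e_prev≈-2.498655; u=0·(-1.821641)+1/2·22.262924+2·(-2.498655)≈6.134152; next y=2/5·4.821641+1/4·6.134152≈3.462195
n=12: y≈3.462195, sp=3, e=sp−y≈-0.462195; I≈21.800730, D=e−e_prev≈1.359447; u=0·(-0.462195)+1/2·21.800730+2·1.359447≈13.619258; next y=2/5·3.462195+1/4·13.619258≈4.789692
n=13: y≈4.789692, sp=3, e=sp−y≈-1.789692; I≈20.011037, D=e−e_prev≈-1.327498; u=0·(-1.789692)+1/2·20.011037+2·(-1.327498)≈7.350523; next y=2/5·4.789692+1/4·7.350523≈3.753508

0 5 12.500 0.000
1 5 -2.813 3.125
2 5 10.820 0.547
3 5 1.948 2.924
4 5 10.908 1.657
5 5 5.713 3.390
6 5 11.498 2.784
7 5 8.385 3.988
8 5 12.041 3.691
9 5 10.113 4.487
10 5 12.370 4.323
11 3 6.134 4.822
12 3 13.619 3.462
13 3 7.351 4.790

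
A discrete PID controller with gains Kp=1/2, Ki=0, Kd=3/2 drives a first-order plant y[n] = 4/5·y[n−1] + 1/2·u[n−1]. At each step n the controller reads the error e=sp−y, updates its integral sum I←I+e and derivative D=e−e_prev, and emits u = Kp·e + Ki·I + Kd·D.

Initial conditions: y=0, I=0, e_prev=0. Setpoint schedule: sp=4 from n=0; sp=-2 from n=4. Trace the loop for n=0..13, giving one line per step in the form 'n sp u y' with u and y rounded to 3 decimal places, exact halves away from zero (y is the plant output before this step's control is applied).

0 4 8.000 0.000
1 4 -6.000 4.000
2 4 7.600 0.200
3 4 -5.620 3.960
4 -2 -4.776 0.358
5 -2 3.740 -2.102
6 -2 -4.530 0.189
7 -2 3.511 -2.114
8 -2 -4.300 0.064
9 -2 3.293 -2.098
10 -2 -4.083 -0.032
11 -2 3.087 -2.067
12 -2 -3.880 -0.111
13 -2 2.891 -2.028

(exact arithmetic carried between steps; '≈' marks a value shown rounded to 6 d.p. or computed from one; I and e_prev carry over from the previous line; the table rounds u and y to 3 d.p., halves away from zero)
n=0: y=0, sp=4, e=sp−y=4; I=4, D=e−e_prev=4; u=1/2·4+0·4+3/2·4=8; next y=4/5·0+1/2·8=4
n=1: y=4, sp=4, e=sp−y=0; I=4, D=e−e_prev=-4; u=1/2·0+0·4+3/2·(-4)=-6; next y=4/5·4+1/2·(-6)=0.2
n=2: y=0.2, sp=4, e=sp−y=3.8; I=7.8, D=e−e_prev=3.8; u=1/2·3.8+0·7.8+3/2·3.8=7.6; next y=4/5·0.2+1/2·7.6=3.96
n=3: y=3.96, sp=4, e=sp−y=0.04; I=7.84, D=e−e_prev=-3.76; u=1/2·0.04+0·7.84+3/2·(-3.76)=-5.62; next y=4/5·3.96+1/2·(-5.62)=0.358
n=4: y=0.358, sp=-2, e=sp−y=-2.358; I=5.482, D=e−e_prev=-2.398; u=1/2·(-2.358)+0·5.482+3/2·(-2.398)=-4.776; next y=4/5·0.358+1/2·(-4.776)=-2.1016
n=5: y=-2.1016, sp=-2, e=sp−y=0.1016; I=5.5836, D=e−e_prev=2.4596; u=1/2·0.1016+0·5.5836+3/2·2.4596=3.7402; next y=4/5·(-2.1016)+1/2·3.7402=0.18882
n=6: y=0.18882, sp=-2, e=sp−y=-2.18882; I=3.39478, D=e−e_prev=-2.29042; u=1/2·(-2.18882)+0·3.39478+3/2·(-2.29042)=-4.53004; next y=4/5·0.18882+1/2·(-4.53004)=-2.113964
n=7: y=-2.113964, sp=-2, e=sp−y=0.113964; I=3.508744, D=e−e_prev=2.302784; u=1/2·0.113964+0·3.508744+3/2·2.302784=3.511158; next y=4/5·(-2.113964)+1/2·3.511158≈0.064408
n=8: y≈0.064408, sp=-2, e=sp−y≈-2.064408; I≈1.444336, D=e−e_prev≈-2.178372; u=1/2·(-2.064408)+0·1.444336+3/2·(-2.178372)≈-4.299762; next y=4/5·0.064408+1/2·(-4.299762)≈-2.098355
n=9: y≈-2.098355, sp=-2, e=sp−y≈0.098355; I≈1.542691, D=e−e_prev≈2.162762; u=1/2·0.098355+0·1.542691+3/2·2.162762≈3.293321; next y=4/5·(-2.098355)+1/2·3.293321≈-0.032023
n=10: y≈-0.032023, sp=-2, e=sp−y≈-1.967977; I≈-0.425286, D=e−e_prev≈-2.066331; u=1/2·(-1.967977)+0·(-0.425286)+3/2·(-2.066331)≈-4.083485; next y=4/5·(-0.032023)+1/2·(-4.083485)≈-2.067361
n=11: y≈-2.067361, sp=-2, e=sp−y≈0.067361; I≈-0.357925, D=e−e_prev≈2.035338; u=1/2·0.067361+0·(-0.357925)+3/2·2.035338≈3.086688; next y=4/5·(-2.067361)+1/2·3.086688≈-0.110545
n=12: y≈-0.110545, sp=-2, e=sp−y≈-1.889455; I≈-2.247380, D=e−e_prev≈-1.956816; u=1/2·(-1.889455)+0·(-2.247380)+3/2·(-1.956816)≈-3.879952; next y=4/5·(-0.110545)+1/2·(-3.879952)≈-2.028412
n=13: y≈-2.028412, sp=-2, e=sp−y≈0.028412; I≈-2.218968, D=e−e_prev≈1.917867; u=1/2·0.028412+0·(-2.218968)+3/2·1.917867≈2.891006; next y=4/5·(-2.028412)+1/2·2.891006≈-0.177226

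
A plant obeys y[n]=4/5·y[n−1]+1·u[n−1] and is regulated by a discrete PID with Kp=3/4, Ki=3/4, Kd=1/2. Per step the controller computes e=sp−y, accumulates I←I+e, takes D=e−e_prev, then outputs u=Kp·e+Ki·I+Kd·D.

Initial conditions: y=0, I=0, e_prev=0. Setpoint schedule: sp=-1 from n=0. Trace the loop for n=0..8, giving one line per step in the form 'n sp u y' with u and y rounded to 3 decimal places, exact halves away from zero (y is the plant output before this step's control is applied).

0 -1 -2.000 0.000
1 -1 1.750 -2.000
2 -1 -2.800 0.150
3 -1 3.073 -2.680
4 -1 -4.300 0.929
5 -1 5.029 -3.557
6 -1 -6.777 2.183
7 -1 8.132 -5.030
8 -1 -10.729 4.109

(exact arithmetic carried between steps; '≈' marks a value shown rounded to 6 d.p. or computed from one; I and e_prev carry over from the previous line; the table rounds u and y to 3 d.p., halves away from zero)
n=0: y=0, sp=-1, e=sp−y=-1; I=-1, D=e−e_prev=-1; u=3/4·(-1)+3/4·(-1)+1/2·(-1)=-2; next y=4/5·0+1·(-2)=-2
n=1: y=-2, sp=-1, e=sp−y=1; I=0, D=e−e_prev=2; u=3/4·1+3/4·0+1/2·2=1.75; next y=4/5·(-2)+1·1.75=0.15
n=2: y=0.15, sp=-1, e=sp−y=-1.15; I=-1.15, D=e−e_prev=-2.15; u=3/4·(-1.15)+3/4·(-1.15)+1/2·(-2.15)=-2.8; next y=4/5·0.15+1·(-2.8)=-2.68
n=3: y=-2.68, sp=-1, e=sp−y=1.68; I=0.53, D=e−e_prev=2.83; u=3/4·1.68+3/4·0.53+1/2·2.83=3.0725; next y=4/5·(-2.68)+1·3.0725=0.9285
n=4: y=0.9285, sp=-1, e=sp−y=-1.9285; I=-1.3985, D=e−e_prev=-3.6085; u=3/4·(-1.9285)+3/4·(-1.3985)+1/2·(-3.6085)=-4.2995; next y=4/5·0.9285+1·(-4.2995)=-3.5567
n=5: y=-3.5567, sp=-1, e=sp−y=2.5567; I=1.1582, D=e−e_prev=4.4852; u=3/4·2.5567+3/4·1.1582+1/2·4.4852=5.028775; next y=4/5·(-3.5567)+1·5.028775=2.183415
n=6: y=2.183415, sp=-1, e=sp−y=-3.183415; I=-2.025215, D=e−e_prev=-5.740115; u=3/4·(-3.183415)+3/4·(-2.025215)+1/2·(-5.740115)=-6.77653; next y=4/5·2.183415+1·(-6.77653)=-5.029798
n=7: y=-5.029798, sp=-1, e=sp−y=4.029798; I=2.004583, D=e−e_prev=7.213213; u=3/4·4.029798+3/4·2.004583+1/2·7.213213≈8.132392; next y=4/5·(-5.029798)+1·8.132392≈4.108554
n=8: y≈4.108554, sp=-1, e=sp−y≈-5.108554; I≈-3.103971, D=e−e_prev≈-9.138352; u=3/4·(-5.108554)+3/4·(-3.103971)+1/2·(-9.138352)≈-10.728569; next y=4/5·4.108554+1·(-10.728569)≈-7.441726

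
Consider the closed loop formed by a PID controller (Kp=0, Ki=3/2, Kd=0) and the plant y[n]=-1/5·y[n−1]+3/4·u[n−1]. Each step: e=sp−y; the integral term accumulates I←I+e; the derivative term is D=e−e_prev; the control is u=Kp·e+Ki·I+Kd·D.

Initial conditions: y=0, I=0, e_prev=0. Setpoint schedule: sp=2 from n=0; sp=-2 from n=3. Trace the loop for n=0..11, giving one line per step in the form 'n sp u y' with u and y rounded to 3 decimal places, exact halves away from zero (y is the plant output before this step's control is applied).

0 2 3.000 0.000
1 2 2.625 2.250
2 2 3.347 1.519
3 -2 -2.963 2.206
4 -2 -1.968 -2.663
5 -2 -3.553 -0.943
6 -2 -2.839 -2.476
7 -2 -3.388 -1.634
8 -2 -3.067 -2.214
9 -2 -3.281 -1.857
10 -2 -3.147 -2.089
11 -2 -3.233 -1.942

(exact arithmetic carried between steps; '≈' marks a value shown rounded to 6 d.p. or computed from one; I and e_prev carry over from the previous line; the table rounds u and y to 3 d.p., halves away from zero)
n=0: y=0, sp=2, e=sp−y=2; I=2, D=e−e_prev=2; u=0·2+3/2·2+0·2=3; next y=-1/5·0+3/4·3=2.25
n=1: y=2.25, sp=2, e=sp−y=-0.25; I=1.75, D=e−e_prev=-2.25; u=0·(-0.25)+3/2·1.75+0·(-2.25)=2.625; next y=-1/5·2.25+3/4·2.625=1.51875
n=2: y=1.51875, sp=2, e=sp−y=0.48125; I=2.23125, D=e−e_prev=0.73125; u=0·0.48125+3/2·2.23125+0·0.73125=3.346875; next y=-1/5·1.51875+3/4·3.346875≈2.206406
n=3: y≈2.206406, sp=-2, e=sp−y≈-4.206406; I≈-1.975156, D=e−e_prev≈-4.687656; u=0·(-4.206406)+3/2·(-1.975156)+0·(-4.687656)≈-2.962734; next y=-1/5·2.206406+3/4·(-2.962734)≈-2.663332
n=4: y≈-2.663332, sp=-2, e=sp−y≈0.663332; I≈-1.311824, D=e−e_prev≈4.869738; u=0·0.663332+3/2·(-1.311824)+0·4.869738≈-1.967736; next y=-1/5·(-2.663332)+3/4·(-1.967736)≈-0.943136
n=5: y≈-0.943136, sp=-2, e=sp−y≈-1.056864; I≈-2.368688, D=e−e_prev≈-1.720196; u=0·(-1.056864)+3/2·(-2.368688)+0·(-1.720196)≈-3.553033; next y=-1/5·(-0.943136)+3/4·(-3.553033)≈-2.476147
n=6: y≈-2.476147, sp=-2, e=sp−y≈0.476147; I≈-1.892541, D=e−e_prev≈1.533011; u=0·0.476147+3/2·(-1.892541)+0·1.533011≈-2.838812; next y=-1/5·(-2.476147)+3/4·(-2.838812)≈-1.633879
n=7: y≈-1.633879, sp=-2, e=sp−y≈-0.366121; I≈-2.258662, D=e−e_prev≈-0.842268; u=0·(-0.366121)+3/2·(-2.258662)+0·(-0.842268)≈-3.387993; next y=-1/5·(-1.633879)+3/4·(-3.387993)≈-2.214219
n=8: y≈-2.214219, sp=-2, e=sp−y≈0.214219; I≈-2.044443, D=e−e_prev≈0.580339; u=0·0.214219+3/2·(-2.044443)+0·0.580339≈-3.066665; next y=-1/5·(-2.214219)+3/4·(-3.066665)≈-1.857155
n=9: y≈-1.857155, sp=-2, e=sp−y≈-0.142845; I≈-2.187288, D=e−e_prev≈-0.357064; u=0·(-0.142845)+3/2·(-2.187288)+0·(-0.357064)≈-3.280933; next y=-1/5·(-1.857155)+3/4·(-3.280933)≈-2.089268
n=10: y≈-2.089268, sp=-2, e=sp−y≈0.089268; I≈-2.098020, D=e−e_prev≈0.232114; u=0·0.089268+3/2·(-2.098020)+0·0.232114≈-3.147030; next y=-1/5·(-2.089268)+3/4·(-3.147030)≈-1.942419
n=11: y≈-1.942419, sp=-2, e=sp−y≈-0.057581; I≈-2.155601, D=e−e_prev≈-0.146850; u=0·(-0.057581)+3/2·(-2.155601)+0·(-0.146850)≈-3.233402; next y=-1/5·(-1.942419)+3/4·(-3.233402)≈-2.036568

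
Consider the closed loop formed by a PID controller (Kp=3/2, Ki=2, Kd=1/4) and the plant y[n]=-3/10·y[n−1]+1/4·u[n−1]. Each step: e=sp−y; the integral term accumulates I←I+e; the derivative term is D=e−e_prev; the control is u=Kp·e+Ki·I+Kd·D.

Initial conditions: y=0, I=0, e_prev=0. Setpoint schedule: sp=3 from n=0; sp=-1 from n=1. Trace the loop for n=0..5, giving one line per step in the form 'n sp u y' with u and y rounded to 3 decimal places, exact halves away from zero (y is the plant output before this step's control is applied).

(exact arithmetic carried between steps; '≈' marks a value shown rounded to 6 d.p. or computed from one; I and e_prev carry over from the previous line; the table rounds u and y to 3 d.p., halves away from zero)
n=0: y=0, sp=3, e=sp−y=3; I=3, D=e−e_prev=3; u=3/2·3+2·3+1/4·3=11.25; next y=-3/10·0+1/4·11.25=2.8125
n=1: y=2.8125, sp=-1, e=sp−y=-3.8125; I=-0.8125, D=e−e_prev=-6.8125; u=3/2·(-3.8125)+2·(-0.8125)+1/4·(-6.8125)=-9.046875; next y=-3/10·2.8125+1/4·(-9.046875)≈-3.105469
n=2: y≈-3.105469, sp=-1, e=sp−y≈2.105469; I≈1.292969, D=e−e_prev≈5.917969; u=3/2·2.105469+2·1.292969+1/4·5.917969≈7.223633; next y=-3/10·(-3.105469)+1/4·7.223633≈2.737549
n=3: y≈2.737549, sp=-1, e=sp−y≈-3.737549; I≈-2.444580, D=e−e_prev≈-5.843018; u=3/2·(-3.737549)+2·(-2.444580)+1/4·(-5.843018)≈-11.956238; next y=-3/10·2.737549+1/4·(-11.956238)≈-3.810324
n=4: y≈-3.810324, sp=-1, e=sp−y≈2.810324; I≈0.365744, D=e−e_prev≈6.547873; u=3/2·2.810324+2·0.365744+1/4·6.547873≈6.583942; next y=-3/10·(-3.810324)+1/4·6.583942≈2.789083
n=5: y≈2.789083, sp=-1, e=sp−y≈-3.789083; I≈-3.423339, D=e−e_prev≈-6.599407; u=3/2·(-3.789083)+2·(-3.423339)+1/4·(-6.599407)≈-14.180154; next y=-3/10·2.789083+1/4·(-14.180154)≈-4.381763

0 3 11.250 0.000
1 -1 -9.047 2.813
2 -1 7.224 -3.105
3 -1 -11.956 2.738
4 -1 6.584 -3.810
5 -1 -14.180 2.789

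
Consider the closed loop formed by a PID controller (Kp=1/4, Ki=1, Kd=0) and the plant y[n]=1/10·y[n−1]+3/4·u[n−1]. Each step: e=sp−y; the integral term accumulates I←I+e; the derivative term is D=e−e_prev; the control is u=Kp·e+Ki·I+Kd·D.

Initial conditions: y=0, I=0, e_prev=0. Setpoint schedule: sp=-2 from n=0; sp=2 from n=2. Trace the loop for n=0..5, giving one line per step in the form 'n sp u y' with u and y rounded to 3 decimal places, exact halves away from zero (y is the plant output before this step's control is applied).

(exact arithmetic carried between steps; '≈' marks a value shown rounded to 6 d.p. or computed from one; I and e_prev carry over from the previous line; the table rounds u and y to 3 d.p., halves away from zero)
n=0: y=0, sp=-2, e=sp−y=-2; I=-2, D=e−e_prev=-2; u=1/4·(-2)+1·(-2)+0·(-2)=-2.5; next y=1/10·0+3/4·(-2.5)=-1.875
n=1: y=-1.875, sp=-2, e=sp−y=-0.125; I=-2.125, D=e−e_prev=1.875; u=1/4·(-0.125)+1·(-2.125)+0·1.875=-2.15625; next y=1/10·(-1.875)+3/4·(-2.15625)≈-1.804688
n=2: y≈-1.804688, sp=2, e=sp−y≈3.804688; I≈1.679688, D=e−e_prev≈3.929688; u=1/4·3.804688+1·1.679688+0·3.929688≈2.630859; next y=1/10·(-1.804688)+3/4·2.630859≈1.792676
n=3: y≈1.792676, sp=2, e=sp−y≈0.207324; I≈1.887012, D=e−e_prev≈-3.597363; u=1/4·0.207324+1·1.887012+0·(-3.597363)≈1.938843; next y=1/10·1.792676+3/4·1.938843≈1.633400
n=4: y≈1.633400, sp=2, e=sp−y≈0.366600; I≈2.253612, D=e−e_prev≈0.159276; u=1/4·0.366600+1·2.253612+0·0.159276≈2.345262; next y=1/10·1.633400+3/4·2.345262≈1.922287
n=5: y≈1.922287, sp=2, e=sp−y≈0.077713; I≈2.331325, D=e−e_prev≈-0.288887; u=1/4·0.077713+1·2.331325+0·(-0.288887)≈2.350754; next y=1/10·1.922287+3/4·2.350754≈1.955294

0 -2 -2.500 0.000
1 -2 -2.156 -1.875
2 2 2.631 -1.805
3 2 1.939 1.793
4 2 2.345 1.633
5 2 2.351 1.922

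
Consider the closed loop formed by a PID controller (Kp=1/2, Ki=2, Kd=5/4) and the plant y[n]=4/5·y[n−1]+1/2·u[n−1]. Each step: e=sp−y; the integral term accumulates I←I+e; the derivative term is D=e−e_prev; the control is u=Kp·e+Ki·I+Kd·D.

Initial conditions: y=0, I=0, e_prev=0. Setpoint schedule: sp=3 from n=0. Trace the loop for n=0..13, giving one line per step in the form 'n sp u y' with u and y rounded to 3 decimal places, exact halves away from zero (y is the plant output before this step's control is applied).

(exact arithmetic carried between steps; '≈' marks a value shown rounded to 6 d.p. or computed from one; I and e_prev carry over from the previous line; the table rounds u and y to 3 d.p., halves away from zero)
n=0: y=0, sp=3, e=sp−y=3; I=3, D=e−e_prev=3; u=1/2·3+2·3+5/4·3=11.25; next y=4/5·0+1/2·11.25=5.625
n=1: y=5.625, sp=3, e=sp−y=-2.625; I=0.375, D=e−e_prev=-5.625; u=1/2·(-2.625)+2·0.375+5/4·(-5.625)=-7.59375; next y=4/5·5.625+1/2·(-7.59375)=0.703125
n=2: y=0.703125, sp=3, e=sp−y=2.296875; I=2.671875, D=e−e_prev=4.921875; u=1/2·2.296875+2·2.671875+5/4·4.921875≈12.644531; next y=4/5·0.703125+1/2·12.644531≈6.884766
n=3: y≈6.884766, sp=3, e=sp−y≈-3.884766; I≈-1.212891, D=e−e_prev≈-6.181641; u=1/2·(-3.884766)+2·(-1.212891)+5/4·(-6.181641)≈-12.095215; next y=4/5·6.884766+1/2·(-12.095215)≈-0.539795
n=4: y≈-0.539795, sp=3, e=sp−y≈3.539795; I≈2.326904, D=e−e_prev≈7.424561; u=1/2·3.539795+2·2.326904+5/4·7.424561≈15.704407; next y=4/5·(-0.539795)+1/2·15.704407≈7.420367
n=5: y≈7.420367, sp=3, e=sp−y≈-4.420367; I≈-2.093463, D=e−e_prev≈-7.960162; u=1/2·(-4.420367)+2·(-2.093463)+5/4·(-7.960162)≈-16.347313; next y=4/5·7.420367+1/2·(-16.347313)≈-2.237363
n=6: y≈-2.237363, sp=3, e=sp−y≈5.237363; I≈3.143899, D=e−e_prev≈9.657730; u=1/2·5.237363+2·3.143899+5/4·9.657730≈20.978642; next y=4/5·(-2.237363)+1/2·20.978642≈8.699431
n=7: y≈8.699431, sp=3, e=sp−y≈-5.699431; I≈-2.555532, D=e−e_prev≈-10.936794; u=1/2·(-5.699431)+2·(-2.555532)+5/4·(-10.936794)≈-21.631771; next y=4/5·8.699431+1/2·(-21.631771)≈-3.856341
n=8: y≈-3.856341, sp=3, e=sp−y≈6.856341; I≈4.300809, D=e−e_prev≈12.555772; u=1/2·6.856341+2·4.300809+5/4·12.555772≈27.724503; next y=4/5·(-3.856341)+1/2·27.724503≈10.777179
n=9: y≈10.777179, sp=3, e=sp−y≈-7.777179; I≈-3.476370, D=e−e_prev≈-14.633520; u=1/2·(-7.777179)+2·(-3.476370)+5/4·(-14.633520)≈-29.133229; next y=4/5·10.777179+1/2·(-29.133229)≈-5.944871
n=10: y≈-5.944871, sp=3, e=sp−y≈8.944871; I≈5.468501, D=e−e_prev≈16.722050; u=1/2·8.944871+2·5.468501+5/4·16.722050≈36.312002; next y=4/5·(-5.944871)+1/2·36.312002≈13.400104
n=11: y≈13.400104, sp=3, e=sp−y≈-10.400104; I≈-4.931602, D=e−e_prev≈-19.344975; u=1/2·(-10.400104)+2·(-4.931602)+5/4·(-19.344975)≈-39.244475; next y=4/5·13.400104+1/2·(-39.244475)≈-8.902155
n=12: y≈-8.902155, sp=3, e=sp−y≈11.902155; I≈6.970552, D=e−e_prev≈22.302258; u=1/2·11.902155+2·6.970552+5/4·22.302258≈47.770005; next y=4/5·(-8.902155)+1/2·47.770005≈16.763279
n=13: y≈16.763279, sp=3, e=sp−y≈-13.763279; I≈-6.792726, D=e−e_prev≈-25.665433; u=1/2·(-13.763279)+2·(-6.792726)+5/4·(-25.665433)≈-52.548884; next y=4/5·16.763279+1/2·(-52.548884)≈-12.863819

0 3 11.250 0.000
1 3 -7.594 5.625
2 3 12.645 0.703
3 3 -12.095 6.885
4 3 15.704 -0.540
5 3 -16.347 7.420
6 3 20.979 -2.237
7 3 -21.632 8.699
8 3 27.725 -3.856
9 3 -29.133 10.777
10 3 36.312 -5.945
11 3 -39.244 13.400
12 3 47.770 -8.902
13 3 -52.549 16.763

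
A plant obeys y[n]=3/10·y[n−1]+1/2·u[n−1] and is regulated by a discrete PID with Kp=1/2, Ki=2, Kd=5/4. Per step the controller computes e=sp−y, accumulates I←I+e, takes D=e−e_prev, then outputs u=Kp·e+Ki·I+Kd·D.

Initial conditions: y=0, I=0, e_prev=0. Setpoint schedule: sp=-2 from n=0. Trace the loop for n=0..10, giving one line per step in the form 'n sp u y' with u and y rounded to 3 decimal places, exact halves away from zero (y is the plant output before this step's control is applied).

0 -2 -7.500 0.000
1 -2 5.063 -3.750
2 -2 -15.461 1.406
3 -2 16.853 -7.309
4 -2 -34.207 6.234
5 -2 46.755 -15.234
6 -2 -81.266 18.808
7 -2 121.414 -34.991
8 -2 -199.354 50.210
9 -2 308.317 -84.614
10 -2 -495.191 128.774

(exact arithmetic carried between steps; '≈' marks a value shown rounded to 6 d.p. or computed from one; I and e_prev carry over from the previous line; the table rounds u and y to 3 d.p., halves away from zero)
n=0: y=0, sp=-2, e=sp−y=-2; I=-2, D=e−e_prev=-2; u=1/2·(-2)+2·(-2)+5/4·(-2)=-7.5; next y=3/10·0+1/2·(-7.5)=-3.75
n=1: y=-3.75, sp=-2, e=sp−y=1.75; I=-0.25, D=e−e_prev=3.75; u=1/2·1.75+2·(-0.25)+5/4·3.75=5.0625; next y=3/10·(-3.75)+1/2·5.0625=1.40625
n=2: y=1.40625, sp=-2, e=sp−y=-3.40625; I=-3.65625, D=e−e_prev=-5.15625; u=1/2·(-3.40625)+2·(-3.65625)+5/4·(-5.15625)≈-15.460938; next y=3/10·1.40625+1/2·(-15.460938)≈-7.308594
n=3: y≈-7.308594, sp=-2, e=sp−y≈5.308594; I≈1.652344, D=e−e_prev≈8.714844; u=1/2·5.308594+2·1.652344+5/4·8.714844≈16.852539; next y=3/10·(-7.308594)+1/2·16.852539≈6.233691
n=4: y≈6.233691, sp=-2, e=sp−y≈-8.233691; I≈-6.581348, D=e−e_prev≈-13.542285; u=1/2·(-8.233691)+2·(-6.581348)+5/4·(-13.542285)≈-34.207397; next y=3/10·6.233691+1/2·(-34.207397)≈-15.233591
n=5: y≈-15.233591, sp=-2, e=sp−y≈13.233591; I≈6.652244, D=e−e_prev≈21.467283; u=1/2·13.233591+2·6.652244+5/4·21.467283≈46.755386; next y=3/10·(-15.233591)+1/2·46.755386≈18.807616
n=6: y≈18.807616, sp=-2, e=sp−y≈-20.807616; I≈-14.155372, D=e−e_prev≈-34.041207; u=1/2·(-20.807616)+2·(-14.155372)+5/4·(-34.041207)≈-81.266061; next y=3/10·18.807616+1/2·(-81.266061)≈-34.990746
n=7: y≈-34.990746, sp=-2, e=sp−y≈32.990746; I≈18.835374, D=e−e_prev≈53.798362; u=1/2·32.990746+2·18.835374+5/4·53.798362≈121.414072; next y=3/10·(-34.990746)+1/2·121.414072≈50.209812
n=8: y≈50.209812, sp=-2, e=sp−y≈-52.209812; I≈-33.374439, D=e−e_prev≈-85.200558; u=1/2·(-52.209812)+2·(-33.374439)+5/4·(-85.200558)≈-199.354481; next y=3/10·50.209812+1/2·(-199.354481)≈-84.614297
n=9: y≈-84.614297, sp=-2, e=sp−y≈82.614297; I≈49.239858, D=e−e_prev≈134.824109; u=1/2·82.614297+2·49.239858+5/4·134.824109≈308.317001; next y=3/10·(-84.614297)+1/2·308.317001≈128.774212
n=10: y≈128.774212, sp=-2, e=sp−y≈-130.774212; I≈-81.534353, D=e−e_prev≈-213.388508; u=1/2·(-130.774212)+2·(-81.534353)+5/4·(-213.388508)≈-495.191448; next y=3/10·128.774212+1/2·(-495.191448)≈-208.963461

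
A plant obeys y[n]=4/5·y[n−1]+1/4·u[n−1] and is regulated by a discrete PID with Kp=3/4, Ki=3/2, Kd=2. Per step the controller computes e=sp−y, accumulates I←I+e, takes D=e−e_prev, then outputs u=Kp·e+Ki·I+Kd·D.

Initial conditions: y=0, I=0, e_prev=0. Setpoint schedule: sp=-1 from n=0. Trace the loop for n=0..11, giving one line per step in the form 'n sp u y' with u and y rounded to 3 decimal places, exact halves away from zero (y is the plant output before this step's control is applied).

(exact arithmetic carried between steps; '≈' marks a value shown rounded to 6 d.p. or computed from one; I and e_prev carry over from the previous line; the table rounds u and y to 3 d.p., halves away from zero)
n=0: y=0, sp=-1, e=sp−y=-1; I=-1, D=e−e_prev=-1; u=3/4·(-1)+3/2·(-1)+2·(-1)=-4.25; next y=4/5·0+1/4·(-4.25)=-1.0625
n=1: y=-1.0625, sp=-1, e=sp−y=0.0625; I=-0.9375, D=e−e_prev=1.0625; u=3/4·0.0625+3/2·(-0.9375)+2·1.0625=0.765625; next y=4/5·(-1.0625)+1/4·0.765625≈-0.658594
n=2: y≈-0.658594, sp=-1, e=sp−y≈-0.341406; I≈-1.278906, D=e−e_prev≈-0.403906; u=3/4·(-0.341406)+3/2·(-1.278906)+2·(-0.403906)≈-2.982227; next y=4/5·(-0.658594)+1/4·(-2.982227)≈-1.272432
n=3: y≈-1.272432, sp=-1, e=sp−y≈0.272432; I≈-1.006475, D=e−e_prev≈0.613838; u=3/4·0.272432+3/2·(-1.006475)+2·0.613838≈-0.077712; next y=4/5·(-1.272432)+1/4·(-0.077712)≈-1.037373
n=4: y≈-1.037373, sp=-1, e=sp−y≈0.037373; I≈-0.969101, D=e−e_prev≈-0.235058; u=3/4·0.037373+3/2·(-0.969101)+2·(-0.235058)≈-1.895738; next y=4/5·(-1.037373)+1/4·(-1.895738)≈-1.303833
n=5: y≈-1.303833, sp=-1, e=sp−y≈0.303833; I≈-0.665268, D=e−e_prev≈0.266460; u=3/4·0.303833+3/2·(-0.665268)+2·0.266460≈-0.237107; next y=4/5·(-1.303833)+1/4·(-0.237107)≈-1.102343
n=6: y≈-1.102343, sp=-1, e=sp−y≈0.102343; I≈-0.562924, D=e−e_prev≈-0.201490; u=3/4·0.102343+3/2·(-0.562924)+2·(-0.201490)≈-1.170609; next y=4/5·(-1.102343)+1/4·(-1.170609)≈-1.174527
n=7: y≈-1.174527, sp=-1, e=sp−y≈0.174527; I≈-0.388398, D=e−e_prev≈0.072184; u=3/4·0.174527+3/2·(-0.388398)+2·0.072184≈-0.307334; next y=4/5·(-1.174527)+1/4·(-0.307334)≈-1.016455
n=8: y≈-1.016455, sp=-1, e=sp−y≈0.016455; I≈-0.371942, D=e−e_prev≈-0.158072; u=3/4·0.016455+3/2·(-0.371942)+2·(-0.158072)≈-0.861716; next y=4/5·(-1.016455)+1/4·(-0.861716)≈-1.028593
n=9: y≈-1.028593, sp=-1, e=sp−y≈0.028593; I≈-0.343349, D=e−e_prev≈0.012138; u=3/4·0.028593+3/2·(-0.343349)+2·0.012138≈-0.469303; next y=4/5·(-1.028593)+1/4·(-0.469303)≈-0.940200
n=10: y≈-0.940200, sp=-1, e=sp−y≈-0.059800; I≈-0.403149, D=e−e_prev≈-0.088393; u=3/4·(-0.059800)+3/2·(-0.403149)+2·(-0.088393)≈-0.826359; next y=4/5·(-0.940200)+1/4·(-0.826359)≈-0.958750
n=11: y≈-0.958750, sp=-1, e=sp−y≈-0.041250; I≈-0.444399, D=e−e_prev≈0.018550; u=3/4·(-0.041250)+3/2·(-0.444399)+2·0.018550≈-0.660437; next y=4/5·(-0.958750)+1/4·(-0.660437)≈-0.932109

0 -1 -4.250 0.000
1 -1 0.766 -1.063
2 -1 -2.982 -0.659
3 -1 -0.078 -1.272
4 -1 -1.896 -1.037
5 -1 -0.237 -1.304
6 -1 -1.171 -1.102
7 -1 -0.307 -1.175
8 -1 -0.862 -1.016
9 -1 -0.469 -1.029
10 -1 -0.826 -0.940
11 -1 -0.660 -0.959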